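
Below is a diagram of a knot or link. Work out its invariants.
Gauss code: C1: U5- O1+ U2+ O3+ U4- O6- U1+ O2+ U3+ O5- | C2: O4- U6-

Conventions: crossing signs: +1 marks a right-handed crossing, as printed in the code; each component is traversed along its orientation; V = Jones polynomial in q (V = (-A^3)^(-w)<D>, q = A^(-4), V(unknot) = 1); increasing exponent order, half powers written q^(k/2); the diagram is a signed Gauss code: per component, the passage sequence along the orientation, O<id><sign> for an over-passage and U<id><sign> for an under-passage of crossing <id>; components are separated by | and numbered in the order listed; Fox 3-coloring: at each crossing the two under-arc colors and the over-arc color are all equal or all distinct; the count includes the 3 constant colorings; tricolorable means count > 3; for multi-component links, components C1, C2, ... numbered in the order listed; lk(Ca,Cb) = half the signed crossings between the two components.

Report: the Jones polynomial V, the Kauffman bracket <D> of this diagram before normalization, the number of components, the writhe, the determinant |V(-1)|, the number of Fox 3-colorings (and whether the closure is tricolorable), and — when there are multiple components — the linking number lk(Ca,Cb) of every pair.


V(q) = -q^(-3/2) - 2q^(1/2) + q^(3/2) - q^(5/2) + q^(7/2)
bracket: A^-14 - A^-10 + A^-6 - 2A^-2 - A^6, w = 0
2 components, writhe 0, over 6 crossings
lk(C1,C2) = -1
det 6, colorings 9 of 3^6 — tricolorable
observation: |V(-1)| = 6: so tricolorable, since 3 divides 6


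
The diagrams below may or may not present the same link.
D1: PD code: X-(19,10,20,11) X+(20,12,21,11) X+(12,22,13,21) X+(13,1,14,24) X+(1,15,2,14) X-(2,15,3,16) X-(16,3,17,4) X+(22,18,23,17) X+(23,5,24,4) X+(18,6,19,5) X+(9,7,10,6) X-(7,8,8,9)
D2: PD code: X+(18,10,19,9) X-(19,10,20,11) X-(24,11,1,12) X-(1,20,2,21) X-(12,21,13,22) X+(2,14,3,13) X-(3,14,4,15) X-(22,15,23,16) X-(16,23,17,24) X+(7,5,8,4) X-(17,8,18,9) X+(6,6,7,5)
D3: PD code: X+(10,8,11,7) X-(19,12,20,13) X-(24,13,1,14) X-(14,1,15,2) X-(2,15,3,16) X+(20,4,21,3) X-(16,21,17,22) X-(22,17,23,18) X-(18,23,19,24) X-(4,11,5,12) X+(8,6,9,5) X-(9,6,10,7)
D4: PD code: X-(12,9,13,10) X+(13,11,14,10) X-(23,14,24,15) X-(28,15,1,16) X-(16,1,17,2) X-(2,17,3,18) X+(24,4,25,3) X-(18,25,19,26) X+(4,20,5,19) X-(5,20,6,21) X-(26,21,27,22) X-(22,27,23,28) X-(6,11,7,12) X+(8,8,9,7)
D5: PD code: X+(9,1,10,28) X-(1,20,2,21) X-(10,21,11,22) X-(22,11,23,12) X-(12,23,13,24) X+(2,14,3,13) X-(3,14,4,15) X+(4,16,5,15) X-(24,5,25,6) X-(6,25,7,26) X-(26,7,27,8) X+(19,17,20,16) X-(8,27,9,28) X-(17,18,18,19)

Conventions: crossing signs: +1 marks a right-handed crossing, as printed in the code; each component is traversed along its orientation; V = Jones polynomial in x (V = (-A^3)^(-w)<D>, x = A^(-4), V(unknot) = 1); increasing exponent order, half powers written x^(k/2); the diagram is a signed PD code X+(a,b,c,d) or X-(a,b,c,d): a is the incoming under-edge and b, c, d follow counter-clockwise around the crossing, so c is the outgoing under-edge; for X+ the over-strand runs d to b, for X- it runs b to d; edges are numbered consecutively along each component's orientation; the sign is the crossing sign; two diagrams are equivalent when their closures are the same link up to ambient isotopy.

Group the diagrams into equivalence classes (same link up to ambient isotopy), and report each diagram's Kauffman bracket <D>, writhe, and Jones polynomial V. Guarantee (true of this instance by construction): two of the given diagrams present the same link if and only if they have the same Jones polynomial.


classes: {D1} | {D2} | {D3, D4, D5}
V(D1) = x + x^3 - x^4  [12 crossings, <D> = -A^-4 + 1 + A^8, w = +4]
V(D2) = -x^-7 + x^-6 - x^-5 + x^-4 + x^-2  (w -4, c 12, <D> = A^-4 + A^4 - A^8 + A^12 - A^16)
V(D3) = x^-8 - 2x^-7 + x^-6 - 2x^-5 + 2x^-4 + x^-2  (w -6, c 12, <D> = A^-10 + 2A^-2 - 2A^2 + A^6 - 2A^10 + A^14)
V(D4) = x^-8 - 2x^-7 + x^-6 - 2x^-5 + 2x^-4 + x^-2  [14 crossings, <D> = A^-10 + 2A^-2 - 2A^2 + A^6 - 2A^10 + A^14, w = -6]
D5 (bracket A^-10 + 2A^-2 - 2A^2 + A^6 - 2A^10 + A^14; 14 crossings at w = -6): V = x^-8 - 2x^-7 + x^-6 - 2x^-5 + 2x^-4 + x^-2
note: V(x) takes 3 values over 5 diagrams, fixing the grouping


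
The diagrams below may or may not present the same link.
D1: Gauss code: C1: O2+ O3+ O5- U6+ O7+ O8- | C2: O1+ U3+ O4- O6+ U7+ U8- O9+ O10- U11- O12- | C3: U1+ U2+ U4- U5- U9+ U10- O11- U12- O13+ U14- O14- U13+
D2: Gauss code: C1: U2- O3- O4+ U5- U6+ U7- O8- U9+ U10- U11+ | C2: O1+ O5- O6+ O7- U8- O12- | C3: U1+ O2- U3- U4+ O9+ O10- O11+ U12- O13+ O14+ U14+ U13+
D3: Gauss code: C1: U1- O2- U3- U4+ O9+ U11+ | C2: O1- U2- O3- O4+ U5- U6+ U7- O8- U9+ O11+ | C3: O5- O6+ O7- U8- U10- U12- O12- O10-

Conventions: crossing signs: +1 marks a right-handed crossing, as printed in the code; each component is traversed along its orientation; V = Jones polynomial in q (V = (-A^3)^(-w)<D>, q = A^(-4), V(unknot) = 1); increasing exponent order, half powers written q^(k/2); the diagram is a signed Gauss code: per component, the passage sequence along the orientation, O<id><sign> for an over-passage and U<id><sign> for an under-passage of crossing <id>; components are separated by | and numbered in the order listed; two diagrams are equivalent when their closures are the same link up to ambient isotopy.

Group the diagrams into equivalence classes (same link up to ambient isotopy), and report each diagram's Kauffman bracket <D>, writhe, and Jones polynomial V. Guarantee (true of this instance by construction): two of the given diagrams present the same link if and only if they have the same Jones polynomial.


equivalence classes: {D1} | {D2, D3}
D1 (bracket A^-8 + 2 + A^8; 14 crossings at w = 0): V = q^-2 + 2 + q^2
V(D2) = q^-3 + q^-2 + q^-1 + 1  (w 0, c 14, <D> = 1 + A^4 + A^8 + A^12)
D3 (bracket A^-12 + A^-8 + A^-4 + 1; 12 crossings at w = -4): V = q^-3 + q^-2 + q^-1 + 1
key observation: 2 classes among 3 diagrams; unequal V(q) rules out equality


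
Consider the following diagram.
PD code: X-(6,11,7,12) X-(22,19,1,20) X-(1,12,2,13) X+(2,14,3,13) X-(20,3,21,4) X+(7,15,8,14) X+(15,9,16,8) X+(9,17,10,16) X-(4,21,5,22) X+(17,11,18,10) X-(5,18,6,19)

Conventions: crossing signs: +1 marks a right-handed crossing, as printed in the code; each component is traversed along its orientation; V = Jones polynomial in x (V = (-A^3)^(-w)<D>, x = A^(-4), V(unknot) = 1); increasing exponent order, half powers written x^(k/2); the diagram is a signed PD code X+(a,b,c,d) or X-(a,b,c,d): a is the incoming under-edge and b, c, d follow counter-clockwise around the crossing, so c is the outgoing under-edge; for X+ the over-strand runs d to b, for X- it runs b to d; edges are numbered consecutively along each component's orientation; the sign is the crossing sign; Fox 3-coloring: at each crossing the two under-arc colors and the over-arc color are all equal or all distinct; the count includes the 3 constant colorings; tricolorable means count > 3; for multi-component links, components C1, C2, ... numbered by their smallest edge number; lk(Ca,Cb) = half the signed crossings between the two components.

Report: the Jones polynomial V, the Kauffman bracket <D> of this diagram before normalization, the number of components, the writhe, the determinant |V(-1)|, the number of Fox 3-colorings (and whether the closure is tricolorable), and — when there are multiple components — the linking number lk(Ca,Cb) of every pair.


V = -x^-3 + x^-2 - x^-1 + 3 - x + x^2 - x^3
<D> = A^-15 - A^-11 + A^-7 - 3A^-3 + A - A^5 + A^9 (w = -1)
1 component over 11 crossings, w = -1
27 Fox colorings among 3^11, |V(-1)| = 9: tricolorable
why: det 9 = |V(-1)|; divisible by 3, so tricolorable


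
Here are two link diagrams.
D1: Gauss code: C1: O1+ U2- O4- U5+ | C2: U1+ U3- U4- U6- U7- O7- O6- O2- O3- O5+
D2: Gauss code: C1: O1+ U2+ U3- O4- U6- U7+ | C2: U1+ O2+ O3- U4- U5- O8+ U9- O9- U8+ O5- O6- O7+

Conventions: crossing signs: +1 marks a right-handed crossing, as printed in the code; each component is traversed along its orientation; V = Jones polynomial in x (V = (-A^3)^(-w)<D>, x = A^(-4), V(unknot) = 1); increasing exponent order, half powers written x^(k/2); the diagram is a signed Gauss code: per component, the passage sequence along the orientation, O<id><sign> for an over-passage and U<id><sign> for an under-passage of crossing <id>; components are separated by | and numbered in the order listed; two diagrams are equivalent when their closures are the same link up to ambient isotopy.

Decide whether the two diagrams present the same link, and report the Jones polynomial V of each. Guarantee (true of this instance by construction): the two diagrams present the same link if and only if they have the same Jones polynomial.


equivalent: yes
D1 (bracket A^-11 + A^-7; 7 crossings at w = -3): V = -x^(-1/2) - x^(1/2)
V(D2) = -x^(-1/2) - x^(1/2)  [9 crossings, <D> = A^-5 + A^-1, w = -1]
observation: from 7 to 9 crossings by R-moves: one link, two diagrams


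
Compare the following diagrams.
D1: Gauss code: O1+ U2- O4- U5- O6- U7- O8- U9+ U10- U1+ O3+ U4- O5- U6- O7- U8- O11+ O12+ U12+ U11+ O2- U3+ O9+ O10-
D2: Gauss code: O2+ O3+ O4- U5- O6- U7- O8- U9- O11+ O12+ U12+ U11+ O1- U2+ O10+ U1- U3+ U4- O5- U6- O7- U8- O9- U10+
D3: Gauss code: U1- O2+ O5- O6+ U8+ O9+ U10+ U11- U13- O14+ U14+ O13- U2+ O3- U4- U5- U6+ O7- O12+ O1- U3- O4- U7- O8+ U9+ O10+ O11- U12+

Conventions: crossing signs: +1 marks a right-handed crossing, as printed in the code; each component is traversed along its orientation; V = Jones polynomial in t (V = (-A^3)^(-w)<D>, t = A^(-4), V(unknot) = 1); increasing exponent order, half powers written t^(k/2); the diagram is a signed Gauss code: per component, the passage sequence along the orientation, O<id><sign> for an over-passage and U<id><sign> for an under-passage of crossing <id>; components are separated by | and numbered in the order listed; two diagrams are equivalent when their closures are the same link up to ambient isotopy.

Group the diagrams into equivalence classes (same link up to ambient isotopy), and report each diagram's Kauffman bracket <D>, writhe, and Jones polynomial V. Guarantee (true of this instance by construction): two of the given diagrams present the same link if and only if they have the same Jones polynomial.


grouping into links: {D1, D2} | {D3}
V(D1) = t^-8 - 2t^-7 + 2t^-6 - 3t^-5 + 3t^-4 - 2t^-3 + 2t^-2 - t^-1 + 1  (w -2, c 12, <D> = A^-6 - A^-2 + 2A^2 - 2A^6 + 3A^10 - 3A^14 + 2A^18 - 2A^22 + A^26)
V(D2) = t^-8 - 2t^-7 + 2t^-6 - 3t^-5 + 3t^-4 - 2t^-3 + 2t^-2 - t^-1 + 1  [12 crossings, <D> = A^-6 - A^-2 + 2A^2 - 2A^6 + 3A^10 - 3A^14 + 2A^18 - 2A^22 + A^26, w = -2]
V(D3) = -t^-3 + t^-2 - t^-1 + 3 - t + t^2 - t^3  [14 crossings, <D> = -A^-12 + A^-8 - A^-4 + 3 - A^4 + A^8 - A^12, w = 0]
why: V(t) takes 2 values over 3 diagrams, fixing the grouping


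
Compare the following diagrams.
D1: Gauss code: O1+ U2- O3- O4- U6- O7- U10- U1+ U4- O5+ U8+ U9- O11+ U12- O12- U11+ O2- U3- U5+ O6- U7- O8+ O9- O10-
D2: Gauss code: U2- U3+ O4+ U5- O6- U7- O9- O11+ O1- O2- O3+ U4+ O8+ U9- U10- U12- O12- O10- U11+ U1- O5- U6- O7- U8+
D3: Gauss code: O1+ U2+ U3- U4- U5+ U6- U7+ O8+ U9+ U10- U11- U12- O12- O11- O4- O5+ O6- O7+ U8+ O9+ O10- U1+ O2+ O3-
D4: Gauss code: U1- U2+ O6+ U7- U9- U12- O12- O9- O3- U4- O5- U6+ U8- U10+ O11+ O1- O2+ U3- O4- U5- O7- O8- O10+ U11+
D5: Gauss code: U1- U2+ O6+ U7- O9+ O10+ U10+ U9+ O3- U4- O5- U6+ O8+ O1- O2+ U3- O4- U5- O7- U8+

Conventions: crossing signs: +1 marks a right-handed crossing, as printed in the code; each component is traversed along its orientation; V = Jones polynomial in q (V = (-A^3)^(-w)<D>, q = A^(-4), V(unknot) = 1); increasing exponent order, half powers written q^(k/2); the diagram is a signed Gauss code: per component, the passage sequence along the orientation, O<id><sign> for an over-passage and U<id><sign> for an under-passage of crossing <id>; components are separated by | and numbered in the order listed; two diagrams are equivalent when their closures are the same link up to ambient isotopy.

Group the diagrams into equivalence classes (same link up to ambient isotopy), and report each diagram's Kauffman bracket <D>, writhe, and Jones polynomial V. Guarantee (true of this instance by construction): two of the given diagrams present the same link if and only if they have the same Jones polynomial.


classes: {D1} | {D2, D4, D5} | {D3}
V(D1) = -q^-6 + q^-5 - q^-4 + 2q^-3 - q^-2 + q^-1  [12 crossings, <D> = A^-8 - A^-4 + 2 - A^4 + A^8 - A^12, w = -4]
V(D2) = q^-5 - 2q^-4 + 2q^-3 - 2q^-2 + 2q^-1 - 1 + q  (w -4, c 12, <D> = A^-16 - A^-12 + 2A^-8 - 2A^-4 + 2 - 2A^4 + A^8)
V(D3) = 1  (w 0, c 12, <D> = 1)
D4 (bracket A^-16 - A^-12 + 2A^-8 - 2A^-4 + 2 - 2A^4 + A^8; 12 crossings at w = -4): V = q^-5 - 2q^-4 + 2q^-3 - 2q^-2 + 2q^-1 - 1 + q
D5 (bracket A^-4 - 1 + 2A^4 - 2A^8 + 2A^12 - 2A^16 + A^20; 10 crossings at w = 0): V = q^-5 - 2q^-4 + 2q^-3 - 2q^-2 + 2q^-1 - 1 + q
note: 3 values of V(q) split the 5 diagrams


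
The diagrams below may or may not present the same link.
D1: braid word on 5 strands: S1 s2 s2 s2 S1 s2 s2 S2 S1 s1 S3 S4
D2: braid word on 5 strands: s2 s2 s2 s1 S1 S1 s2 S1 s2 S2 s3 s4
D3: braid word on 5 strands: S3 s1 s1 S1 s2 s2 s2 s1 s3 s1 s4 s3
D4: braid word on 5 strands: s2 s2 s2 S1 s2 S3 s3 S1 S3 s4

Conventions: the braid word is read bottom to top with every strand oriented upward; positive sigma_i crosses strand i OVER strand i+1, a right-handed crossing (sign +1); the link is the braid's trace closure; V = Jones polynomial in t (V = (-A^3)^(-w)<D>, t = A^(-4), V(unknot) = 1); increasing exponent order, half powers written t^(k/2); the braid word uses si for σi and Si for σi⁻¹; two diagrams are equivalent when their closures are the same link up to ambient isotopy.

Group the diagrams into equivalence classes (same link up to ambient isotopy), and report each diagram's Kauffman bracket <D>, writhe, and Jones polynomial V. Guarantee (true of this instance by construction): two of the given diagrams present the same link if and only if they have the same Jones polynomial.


grouping into links: {D1, D2, D4} | {D3}
V(D1) = t^-1 - 1 + 2t - 2t^2 + 2t^3 - 2t^4 + t^5  (w 0, c 12, <D> = A^-20 - 2A^-16 + 2A^-12 - 2A^-8 + 2A^-4 - 1 + A^4)
V(D2) = t^-1 - 1 + 2t - 2t^2 + 2t^3 - 2t^4 + t^5  (w +4, c 12, <D> = A^-8 - 2A^-4 + 2 - 2A^4 + 2A^8 - A^12 + A^16)
V(D3) = t^2 + 2t^4 - 2t^5 + t^6 - 2t^7 + t^8  [12 crossings, <D> = A^-8 - 2A^-4 + 1 - 2A^4 + 2A^8 + A^16, w = +8]
V(D4) = t^-1 - 1 + 2t - 2t^2 + 2t^3 - 2t^4 + t^5  [10 crossings, <D> = A^-14 - 2A^-10 + 2A^-6 - 2A^-2 + 2A^2 - A^6 + A^10, w = +2]
why: comparing 4 Jones polynomials yields 2 groups


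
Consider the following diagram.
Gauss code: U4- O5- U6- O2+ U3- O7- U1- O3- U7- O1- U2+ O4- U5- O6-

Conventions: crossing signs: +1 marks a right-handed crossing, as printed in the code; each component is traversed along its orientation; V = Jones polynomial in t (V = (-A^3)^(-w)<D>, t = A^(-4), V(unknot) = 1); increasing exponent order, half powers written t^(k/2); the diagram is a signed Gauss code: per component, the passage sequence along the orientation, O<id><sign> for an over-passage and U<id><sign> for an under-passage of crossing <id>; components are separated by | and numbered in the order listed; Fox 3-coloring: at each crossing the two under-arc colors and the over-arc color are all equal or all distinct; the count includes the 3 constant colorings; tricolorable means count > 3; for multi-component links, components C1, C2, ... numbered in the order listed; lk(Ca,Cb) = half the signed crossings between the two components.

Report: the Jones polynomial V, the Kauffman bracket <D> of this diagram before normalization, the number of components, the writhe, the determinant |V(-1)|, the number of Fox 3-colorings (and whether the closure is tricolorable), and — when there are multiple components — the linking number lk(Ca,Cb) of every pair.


Jones polynomial: V(t) = t^-8 - 2t^-7 + t^-6 - 2t^-5 + 2t^-4 + t^-2
<D> = -A^-7 - 2A + 2A^5 - A^9 + 2A^13 - A^17; writhe -5
components 1, writhe -5 (7 crossings)
3-colorings: 27 of 3^7, det 9 — tricolorable
note: V spans 6 powers of t: at least 6 crossings in any diagram


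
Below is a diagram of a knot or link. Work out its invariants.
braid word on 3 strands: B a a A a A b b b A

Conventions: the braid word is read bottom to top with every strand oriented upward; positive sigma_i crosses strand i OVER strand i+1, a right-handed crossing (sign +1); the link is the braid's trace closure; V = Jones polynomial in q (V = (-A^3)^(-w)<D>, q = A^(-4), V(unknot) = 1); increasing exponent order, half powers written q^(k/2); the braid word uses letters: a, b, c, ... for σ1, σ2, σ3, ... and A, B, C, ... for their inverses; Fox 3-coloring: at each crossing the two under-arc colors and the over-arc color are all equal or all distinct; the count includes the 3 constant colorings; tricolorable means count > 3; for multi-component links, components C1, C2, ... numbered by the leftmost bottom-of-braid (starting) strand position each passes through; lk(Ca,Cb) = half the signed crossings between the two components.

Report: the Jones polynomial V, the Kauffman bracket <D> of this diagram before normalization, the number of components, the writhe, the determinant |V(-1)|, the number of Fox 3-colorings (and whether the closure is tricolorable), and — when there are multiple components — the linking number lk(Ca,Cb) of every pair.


Jones polynomial: V(q) = q + q^3 - q^4
<D> = -A^-10 + A^-6 + A^2; writhe +2
components 1, writhe +2 (10 crossings)
3-colorings: 9 of 3^10, det 3 — tricolorable
note: det 3 = |V(-1)|; divisible by 3, so tricolorable


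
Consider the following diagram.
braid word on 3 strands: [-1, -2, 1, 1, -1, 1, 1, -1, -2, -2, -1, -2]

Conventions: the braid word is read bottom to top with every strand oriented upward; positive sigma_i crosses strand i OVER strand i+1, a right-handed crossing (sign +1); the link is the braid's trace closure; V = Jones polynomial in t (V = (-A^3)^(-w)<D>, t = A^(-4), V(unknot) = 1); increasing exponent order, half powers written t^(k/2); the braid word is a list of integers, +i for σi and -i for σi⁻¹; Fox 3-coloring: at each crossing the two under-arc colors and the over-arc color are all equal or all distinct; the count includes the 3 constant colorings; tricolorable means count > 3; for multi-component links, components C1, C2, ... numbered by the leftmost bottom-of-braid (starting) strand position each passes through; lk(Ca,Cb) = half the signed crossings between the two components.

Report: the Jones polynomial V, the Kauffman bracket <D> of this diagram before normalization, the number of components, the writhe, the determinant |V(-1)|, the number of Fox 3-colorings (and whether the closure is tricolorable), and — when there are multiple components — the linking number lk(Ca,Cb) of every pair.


V = -t^-6 + t^-5 - t^-4 + 2t^-3 - t^-2 + t^-1
<D> = A^-8 - A^-4 + 2 - A^4 + A^8 - A^12 (w = -4)
1 component over 12 crossings, w = -4
3 Fox colorings among 3^12, |V(-1)| = 7: not tricolorable
why: w = -4 (over 12 crossings) is diagram-only; (-A^3)^(4) removes it from V


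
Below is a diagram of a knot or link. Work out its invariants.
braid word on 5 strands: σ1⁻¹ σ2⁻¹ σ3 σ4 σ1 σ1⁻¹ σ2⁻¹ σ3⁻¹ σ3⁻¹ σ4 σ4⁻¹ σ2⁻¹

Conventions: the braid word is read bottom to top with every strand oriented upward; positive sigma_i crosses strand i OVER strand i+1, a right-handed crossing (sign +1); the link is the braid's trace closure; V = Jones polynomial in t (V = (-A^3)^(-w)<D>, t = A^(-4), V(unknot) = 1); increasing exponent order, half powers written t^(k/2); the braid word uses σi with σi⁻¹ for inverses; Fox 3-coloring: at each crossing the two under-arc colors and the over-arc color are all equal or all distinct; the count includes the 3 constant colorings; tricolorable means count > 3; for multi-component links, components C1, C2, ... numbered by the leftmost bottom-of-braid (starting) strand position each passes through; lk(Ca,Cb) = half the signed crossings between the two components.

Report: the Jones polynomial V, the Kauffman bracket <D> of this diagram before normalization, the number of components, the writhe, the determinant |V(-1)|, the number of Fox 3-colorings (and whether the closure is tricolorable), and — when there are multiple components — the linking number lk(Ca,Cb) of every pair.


V = -t^-6 + t^-5 - t^-4 + 2t^-3 - t^-2 + t^-1
<D> = A^-8 - A^-4 + 2 - A^4 + A^8 - A^12 (w = -4)
1 component over 12 crossings, w = -4
3 Fox colorings among 3^12, |V(-1)| = 7: not tricolorable
why: w = -4 shifts under R1 moves; the (-A^3)^(4) factor cancels that in V


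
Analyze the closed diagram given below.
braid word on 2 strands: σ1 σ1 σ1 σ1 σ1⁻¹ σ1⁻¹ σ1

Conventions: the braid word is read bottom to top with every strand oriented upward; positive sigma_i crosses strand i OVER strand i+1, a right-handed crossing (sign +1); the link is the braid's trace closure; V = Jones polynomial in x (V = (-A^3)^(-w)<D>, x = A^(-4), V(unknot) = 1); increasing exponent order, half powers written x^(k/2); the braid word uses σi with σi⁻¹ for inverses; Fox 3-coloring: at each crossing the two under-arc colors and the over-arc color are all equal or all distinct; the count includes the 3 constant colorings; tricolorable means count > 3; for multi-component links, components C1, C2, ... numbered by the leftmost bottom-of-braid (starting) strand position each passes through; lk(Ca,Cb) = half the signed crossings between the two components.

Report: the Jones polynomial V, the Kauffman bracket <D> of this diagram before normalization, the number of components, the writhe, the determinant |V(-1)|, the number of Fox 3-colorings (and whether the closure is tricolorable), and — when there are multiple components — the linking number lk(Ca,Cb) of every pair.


Jones polynomial: V(x) = x + x^3 - x^4
<D> = A^-7 - A^-3 - A^5; writhe +3
components 1, writhe +3 (7 crossings)
3-colorings: 9 of 3^7, det 3 — tricolorable
note: V spans 3 powers of x: at least 3 crossings in any diagram


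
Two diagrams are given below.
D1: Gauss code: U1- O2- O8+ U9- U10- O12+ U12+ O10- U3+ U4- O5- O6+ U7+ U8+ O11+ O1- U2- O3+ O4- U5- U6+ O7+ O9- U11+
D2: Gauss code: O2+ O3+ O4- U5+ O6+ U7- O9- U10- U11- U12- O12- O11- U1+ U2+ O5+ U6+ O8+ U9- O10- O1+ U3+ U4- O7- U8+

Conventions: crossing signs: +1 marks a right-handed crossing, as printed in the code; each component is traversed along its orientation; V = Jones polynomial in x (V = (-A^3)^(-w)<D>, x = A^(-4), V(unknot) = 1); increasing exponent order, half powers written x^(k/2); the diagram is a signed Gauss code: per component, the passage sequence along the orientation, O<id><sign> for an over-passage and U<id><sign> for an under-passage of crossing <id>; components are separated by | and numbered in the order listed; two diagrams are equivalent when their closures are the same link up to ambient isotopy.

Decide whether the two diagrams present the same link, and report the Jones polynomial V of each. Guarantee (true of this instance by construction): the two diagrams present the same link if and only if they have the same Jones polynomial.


equivalent: no
D1 (bracket 1; 12 crossings at w = 0): V = 1
D2 (bracket A^-20 - 2A^-16 + 2A^-12 - 2A^-8 + 2A^-4 - 1 + A^4; 12 crossings at w = 0): V = x^-1 - 1 + 2x - 2x^2 + 2x^3 - 2x^4 + x^5
key observation: V(x) takes 2 values over 2 diagrams, fixing the grouping


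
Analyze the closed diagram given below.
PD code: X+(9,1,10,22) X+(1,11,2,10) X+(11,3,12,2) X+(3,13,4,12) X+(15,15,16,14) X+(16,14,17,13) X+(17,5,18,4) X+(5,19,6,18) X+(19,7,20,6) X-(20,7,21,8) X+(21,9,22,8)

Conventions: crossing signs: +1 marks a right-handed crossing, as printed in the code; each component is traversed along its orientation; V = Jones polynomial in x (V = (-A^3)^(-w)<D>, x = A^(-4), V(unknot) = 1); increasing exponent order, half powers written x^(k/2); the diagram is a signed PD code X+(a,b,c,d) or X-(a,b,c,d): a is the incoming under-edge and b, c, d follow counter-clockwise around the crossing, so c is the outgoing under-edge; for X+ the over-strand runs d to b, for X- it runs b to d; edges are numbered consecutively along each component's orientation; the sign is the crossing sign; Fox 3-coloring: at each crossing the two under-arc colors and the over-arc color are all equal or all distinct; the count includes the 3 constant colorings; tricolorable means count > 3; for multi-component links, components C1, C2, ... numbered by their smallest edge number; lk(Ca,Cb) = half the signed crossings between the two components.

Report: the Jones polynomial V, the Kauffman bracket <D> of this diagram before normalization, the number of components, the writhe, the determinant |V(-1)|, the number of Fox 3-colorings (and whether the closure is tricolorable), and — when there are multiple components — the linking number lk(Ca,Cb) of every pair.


V = x^3 + x^5 - x^6 + x^7 - x^8 + x^9 - x^10
<D> = A^-13 - A^-9 + A^-5 - A^-1 + A^3 - A^7 - A^15 (w = +9)
1 component over 11 crossings, w = +9
3 Fox colorings among 3^11, |V(-1)| = 7: not tricolorable
why: |V(-1)| = 7: so not tricolorable, since 3 does not divide 7


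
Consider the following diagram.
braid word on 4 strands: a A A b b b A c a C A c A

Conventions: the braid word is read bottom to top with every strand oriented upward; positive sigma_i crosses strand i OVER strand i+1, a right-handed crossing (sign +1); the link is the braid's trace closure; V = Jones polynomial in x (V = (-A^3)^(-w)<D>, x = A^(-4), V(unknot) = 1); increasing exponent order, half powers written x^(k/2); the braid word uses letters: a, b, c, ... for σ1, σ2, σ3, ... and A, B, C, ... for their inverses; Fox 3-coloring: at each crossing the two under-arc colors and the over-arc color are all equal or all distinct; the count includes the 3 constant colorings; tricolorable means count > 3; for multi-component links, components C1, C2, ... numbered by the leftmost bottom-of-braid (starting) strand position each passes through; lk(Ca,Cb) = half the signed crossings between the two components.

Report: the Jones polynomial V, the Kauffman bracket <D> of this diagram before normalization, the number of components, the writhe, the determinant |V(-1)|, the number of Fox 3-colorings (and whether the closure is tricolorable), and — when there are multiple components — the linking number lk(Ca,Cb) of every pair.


V(x) = -x^-3 + x^-2 - x^-1 + 3 - x + x^2 - x^3
bracket: A^-9 - A^-5 + A^-1 - 3A^3 + A^7 - A^11 + A^15, w = +1
1 component, writhe +1, over 13 crossings
det 9, colorings 27 of 3^13 — tricolorable
observation: V spans 6 powers of x: at least 6 crossings in any diagram


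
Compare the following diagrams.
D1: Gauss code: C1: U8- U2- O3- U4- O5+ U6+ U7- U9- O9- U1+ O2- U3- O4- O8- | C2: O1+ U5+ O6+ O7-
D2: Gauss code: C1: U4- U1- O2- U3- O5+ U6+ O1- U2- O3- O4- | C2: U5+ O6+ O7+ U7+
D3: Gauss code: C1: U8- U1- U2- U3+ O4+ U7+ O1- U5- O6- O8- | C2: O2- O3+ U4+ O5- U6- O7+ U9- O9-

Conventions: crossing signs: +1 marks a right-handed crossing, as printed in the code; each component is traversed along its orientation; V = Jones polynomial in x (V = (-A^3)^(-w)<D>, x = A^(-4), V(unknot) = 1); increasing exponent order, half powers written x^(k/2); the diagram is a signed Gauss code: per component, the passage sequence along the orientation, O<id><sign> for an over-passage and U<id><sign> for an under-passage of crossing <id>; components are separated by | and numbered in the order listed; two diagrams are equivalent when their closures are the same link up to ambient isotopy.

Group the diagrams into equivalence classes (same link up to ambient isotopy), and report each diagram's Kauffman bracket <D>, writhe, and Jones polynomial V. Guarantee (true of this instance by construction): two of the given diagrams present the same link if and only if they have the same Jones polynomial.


grouping into links: {D1, D2} | {D3}
V(D1) = x^(-7/2) - x^(-5/2) + x^(-3/2) - 2x^(-1/2) - x^(3/2)  (w -3, c 9, <D> = A^-15 + 2A^-7 - A^-3 + A - A^5)
D2 (bracket A^-9 + 2A^-1 - A^3 + A^7 - A^11; 7 crossings at w = -1): V = x^(-7/2) - x^(-5/2) + x^(-3/2) - 2x^(-1/2) - x^(3/2)
D3 (bracket A^-15 - A^-11 + 2A^-7 - A^-3 + 2A - A^5; 9 crossings at w = -3): V = x^(-7/2) - 2x^(-5/2) + x^(-3/2) - 2x^(-1/2) + x^(1/2) - x^(3/2)
why: V(x) takes 2 values over 3 diagrams, fixing the grouping


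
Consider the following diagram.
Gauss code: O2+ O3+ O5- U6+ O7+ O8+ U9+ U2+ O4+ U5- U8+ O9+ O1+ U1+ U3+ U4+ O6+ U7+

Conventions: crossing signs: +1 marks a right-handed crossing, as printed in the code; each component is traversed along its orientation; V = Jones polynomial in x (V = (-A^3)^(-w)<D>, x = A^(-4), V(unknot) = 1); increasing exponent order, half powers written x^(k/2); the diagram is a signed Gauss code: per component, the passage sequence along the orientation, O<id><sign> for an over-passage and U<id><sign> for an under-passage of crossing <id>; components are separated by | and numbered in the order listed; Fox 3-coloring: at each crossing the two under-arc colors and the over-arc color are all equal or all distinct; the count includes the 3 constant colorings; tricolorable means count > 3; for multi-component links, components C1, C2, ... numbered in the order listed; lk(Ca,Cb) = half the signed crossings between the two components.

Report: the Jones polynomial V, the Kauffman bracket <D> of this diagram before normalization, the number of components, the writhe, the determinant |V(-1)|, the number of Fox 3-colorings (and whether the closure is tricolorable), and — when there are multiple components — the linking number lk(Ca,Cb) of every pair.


V(x) = x^2 + 2x^4 - 2x^5 + x^6 - 2x^7 + x^8
bracket: -A^-11 + 2A^-7 - A^-3 + 2A - 2A^5 - A^13, w = +7
1 component, writhe +7, over 9 crossings
det 9, colorings 27 of 3^9 — tricolorable
observation: w = +7 (over 9 crossings) is diagram-only; (-A^3)^(-7) removes it from V


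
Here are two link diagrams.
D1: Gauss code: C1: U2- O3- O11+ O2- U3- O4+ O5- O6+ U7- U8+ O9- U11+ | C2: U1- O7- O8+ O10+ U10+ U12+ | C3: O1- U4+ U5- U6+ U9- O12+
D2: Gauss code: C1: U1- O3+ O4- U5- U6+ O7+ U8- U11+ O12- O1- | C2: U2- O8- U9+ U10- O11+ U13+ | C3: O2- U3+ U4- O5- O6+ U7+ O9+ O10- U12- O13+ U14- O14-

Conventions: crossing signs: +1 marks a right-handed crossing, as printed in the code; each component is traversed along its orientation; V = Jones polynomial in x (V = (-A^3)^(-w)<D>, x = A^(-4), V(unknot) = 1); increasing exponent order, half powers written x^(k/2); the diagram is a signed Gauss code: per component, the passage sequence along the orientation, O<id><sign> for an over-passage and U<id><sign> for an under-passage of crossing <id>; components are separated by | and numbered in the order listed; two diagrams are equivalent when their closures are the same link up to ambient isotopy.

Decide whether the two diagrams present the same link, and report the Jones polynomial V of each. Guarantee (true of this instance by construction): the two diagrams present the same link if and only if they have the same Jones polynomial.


equivalent: yes
D1 (bracket A^-4 + 2 + A^4; 12 crossings at w = 0): V = x^-1 + 2 + x
D2 (bracket A^-10 + 2A^-6 + A^-2; 14 crossings at w = -2): V = x^-1 + 2 + x
key observation: one V(x) for all 2 diagrams — one class (guaranteed)


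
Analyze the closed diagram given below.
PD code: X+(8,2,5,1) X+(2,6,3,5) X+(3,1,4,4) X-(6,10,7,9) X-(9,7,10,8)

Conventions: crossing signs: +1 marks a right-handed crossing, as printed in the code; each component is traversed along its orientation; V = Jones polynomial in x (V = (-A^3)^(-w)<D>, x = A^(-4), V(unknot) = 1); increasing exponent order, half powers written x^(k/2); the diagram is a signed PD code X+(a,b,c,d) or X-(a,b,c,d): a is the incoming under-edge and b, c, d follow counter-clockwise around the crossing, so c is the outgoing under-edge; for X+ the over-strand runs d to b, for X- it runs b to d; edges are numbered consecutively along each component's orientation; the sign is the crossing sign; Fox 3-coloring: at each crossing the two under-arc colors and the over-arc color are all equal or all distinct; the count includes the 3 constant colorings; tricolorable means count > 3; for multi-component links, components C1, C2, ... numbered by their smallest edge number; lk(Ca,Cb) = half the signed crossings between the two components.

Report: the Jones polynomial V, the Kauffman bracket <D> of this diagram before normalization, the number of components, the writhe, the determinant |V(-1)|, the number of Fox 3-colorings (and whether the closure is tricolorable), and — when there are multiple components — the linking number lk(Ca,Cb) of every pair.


Jones polynomial: V(x) = x^-2 + 2 + x^2
<D> = -A^-5 - 2A^3 - A^11; writhe +1
components 3, writhe +1 (5 crossings)
linking number lk(C1,C2) = +1
lk(C1,C3): 0
lk(C2,C3) = -1
3-colorings: 3 of 3^5, det 4 — not tricolorable
note: V is palindromic (span 4, det 4): x -> 1/x fixes it; necessary, not sufficient, for amphichirality


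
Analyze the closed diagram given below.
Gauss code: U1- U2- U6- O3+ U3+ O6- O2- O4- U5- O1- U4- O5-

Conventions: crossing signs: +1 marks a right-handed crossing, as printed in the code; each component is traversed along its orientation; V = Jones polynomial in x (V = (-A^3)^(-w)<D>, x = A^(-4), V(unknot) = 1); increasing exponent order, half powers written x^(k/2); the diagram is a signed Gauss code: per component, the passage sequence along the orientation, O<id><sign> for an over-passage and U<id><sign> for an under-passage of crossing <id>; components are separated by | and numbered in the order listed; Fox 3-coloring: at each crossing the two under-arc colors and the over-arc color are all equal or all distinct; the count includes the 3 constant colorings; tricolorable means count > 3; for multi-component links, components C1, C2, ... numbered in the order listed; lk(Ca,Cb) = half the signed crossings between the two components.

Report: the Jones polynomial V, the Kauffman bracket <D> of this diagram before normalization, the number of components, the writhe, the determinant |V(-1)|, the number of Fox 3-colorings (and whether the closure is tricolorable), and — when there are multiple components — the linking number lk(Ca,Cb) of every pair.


Jones polynomial: V(x) = -x^-4 + x^-3 + x^-1
<D> = A^-8 + 1 - A^4; writhe -4
components 1, writhe -4 (6 crossings)
3-colorings: 9 of 3^6, det 3 — tricolorable
note: det 3 = |V(-1)|; divisible by 3, so tricolorable


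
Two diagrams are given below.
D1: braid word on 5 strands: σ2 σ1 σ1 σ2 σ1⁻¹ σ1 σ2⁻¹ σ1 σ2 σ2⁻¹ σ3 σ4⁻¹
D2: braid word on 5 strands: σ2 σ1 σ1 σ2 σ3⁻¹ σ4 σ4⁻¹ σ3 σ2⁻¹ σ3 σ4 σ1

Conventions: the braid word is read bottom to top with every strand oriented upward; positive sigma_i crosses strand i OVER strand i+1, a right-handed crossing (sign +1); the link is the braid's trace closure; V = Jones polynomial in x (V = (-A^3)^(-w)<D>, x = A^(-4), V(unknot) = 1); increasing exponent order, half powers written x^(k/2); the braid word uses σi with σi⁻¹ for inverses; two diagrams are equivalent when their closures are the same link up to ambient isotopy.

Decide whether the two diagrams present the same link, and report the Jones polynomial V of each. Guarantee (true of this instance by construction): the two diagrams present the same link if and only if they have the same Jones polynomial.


equivalent: yes
D1 (bracket -A^-4 + 1 + A^8; 12 crossings at w = +4): V = x + x^3 - x^4
D2 (bracket -A^2 + A^6 + A^14; 12 crossings at w = +6): V = x + x^3 - x^4
key observation: one V(x) for all 2 diagrams — one class (guaranteed)


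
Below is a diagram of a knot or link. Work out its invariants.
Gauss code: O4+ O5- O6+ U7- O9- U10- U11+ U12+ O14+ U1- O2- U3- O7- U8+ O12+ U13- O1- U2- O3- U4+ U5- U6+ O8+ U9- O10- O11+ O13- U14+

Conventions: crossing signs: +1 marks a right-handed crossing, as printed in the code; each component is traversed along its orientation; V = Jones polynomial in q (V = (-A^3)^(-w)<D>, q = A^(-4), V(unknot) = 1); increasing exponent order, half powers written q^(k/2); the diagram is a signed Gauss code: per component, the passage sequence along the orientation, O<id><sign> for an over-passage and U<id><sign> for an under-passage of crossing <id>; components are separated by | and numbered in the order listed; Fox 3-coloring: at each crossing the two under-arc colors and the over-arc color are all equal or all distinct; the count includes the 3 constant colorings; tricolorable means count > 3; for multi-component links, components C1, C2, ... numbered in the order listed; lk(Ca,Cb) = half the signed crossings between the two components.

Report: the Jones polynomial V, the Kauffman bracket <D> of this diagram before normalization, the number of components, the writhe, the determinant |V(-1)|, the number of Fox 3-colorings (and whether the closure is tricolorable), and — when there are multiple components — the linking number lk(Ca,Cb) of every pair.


Jones polynomial: V(q) = q^-7 - 4q^-6 + 7q^-5 - 11q^-4 + 14q^-3 - 14q^-2 + 14q^-1 - 10 + 7q - 4q^2 + q^3
<D> = A^-18 - 4A^-14 + 7A^-10 - 10A^-6 + 14A^-2 - 14A^2 + 14A^6 - 11A^10 + 7A^14 - 4A^18 + A^22; writhe -2
components 1, writhe -2 (14 crossings)
3-colorings: 9 of 3^14, det 87 — tricolorable
note: |V(-1)| = 87: so tricolorable, since 3 divides 87


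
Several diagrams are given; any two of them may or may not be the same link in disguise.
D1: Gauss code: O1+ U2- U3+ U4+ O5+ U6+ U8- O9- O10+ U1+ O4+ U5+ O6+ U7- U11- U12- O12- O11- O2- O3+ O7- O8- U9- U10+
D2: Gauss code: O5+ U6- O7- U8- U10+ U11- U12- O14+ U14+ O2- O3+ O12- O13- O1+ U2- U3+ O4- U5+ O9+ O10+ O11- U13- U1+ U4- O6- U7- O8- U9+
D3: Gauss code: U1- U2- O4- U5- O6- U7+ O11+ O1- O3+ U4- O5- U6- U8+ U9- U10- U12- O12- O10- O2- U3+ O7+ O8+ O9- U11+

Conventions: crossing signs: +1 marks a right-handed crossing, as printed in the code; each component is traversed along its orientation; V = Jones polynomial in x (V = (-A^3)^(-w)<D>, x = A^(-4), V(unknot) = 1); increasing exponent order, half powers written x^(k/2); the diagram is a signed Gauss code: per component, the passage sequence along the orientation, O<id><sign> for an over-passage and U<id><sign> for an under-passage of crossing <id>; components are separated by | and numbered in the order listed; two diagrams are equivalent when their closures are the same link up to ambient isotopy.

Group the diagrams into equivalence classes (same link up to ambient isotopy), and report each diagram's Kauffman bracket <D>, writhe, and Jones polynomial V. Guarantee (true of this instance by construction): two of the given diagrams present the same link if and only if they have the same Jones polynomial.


classes: {D1} | {D2, D3}
V(D1) = x + x^3 - x^4  [12 crossings, <D> = -A^-16 + A^-12 + A^-4, w = 0]
V(D2) = x^-5 - 2x^-4 + 2x^-3 - 2x^-2 + 2x^-1 - 1 + x  (w -2, c 14, <D> = A^-10 - A^-6 + 2A^-2 - 2A^2 + 2A^6 - 2A^10 + A^14)
V(D3) = x^-5 - 2x^-4 + 2x^-3 - 2x^-2 + 2x^-1 - 1 + x  [12 crossings, <D> = A^-16 - A^-12 + 2A^-8 - 2A^-4 + 2 - 2A^4 + A^8, w = -4]
note: 2 values of V(x) split the 3 diagrams


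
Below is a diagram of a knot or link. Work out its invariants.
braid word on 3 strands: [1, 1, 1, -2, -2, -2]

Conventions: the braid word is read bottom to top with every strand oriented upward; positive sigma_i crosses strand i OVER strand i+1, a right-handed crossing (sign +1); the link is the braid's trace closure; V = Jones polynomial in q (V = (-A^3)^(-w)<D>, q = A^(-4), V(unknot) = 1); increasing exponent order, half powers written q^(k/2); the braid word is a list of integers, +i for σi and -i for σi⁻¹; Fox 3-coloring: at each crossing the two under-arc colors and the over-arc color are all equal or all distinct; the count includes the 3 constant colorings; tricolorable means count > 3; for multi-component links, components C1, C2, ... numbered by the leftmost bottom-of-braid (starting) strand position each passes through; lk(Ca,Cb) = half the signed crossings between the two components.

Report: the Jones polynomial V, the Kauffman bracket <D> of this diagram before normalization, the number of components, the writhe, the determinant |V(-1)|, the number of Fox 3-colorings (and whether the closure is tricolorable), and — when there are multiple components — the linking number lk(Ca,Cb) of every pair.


V(q) = -q^-3 + q^-2 - q^-1 + 3 - q + q^2 - q^3
bracket: -A^-12 + A^-8 - A^-4 + 3 - A^4 + A^8 - A^12, w = 0
1 component, writhe 0, over 6 crossings
det 9, colorings 27 of 3^6 — tricolorable
observation: V is palindromic (span 6, det 9): q -> 1/q fixes it; necessary, not sufficient, for amphichirality
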